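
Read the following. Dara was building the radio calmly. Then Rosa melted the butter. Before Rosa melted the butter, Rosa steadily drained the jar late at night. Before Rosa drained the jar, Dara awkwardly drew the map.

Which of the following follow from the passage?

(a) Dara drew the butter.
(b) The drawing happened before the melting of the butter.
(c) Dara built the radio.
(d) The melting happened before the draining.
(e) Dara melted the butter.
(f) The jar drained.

(b), (f)

(a) Not entailed — Dara drew the map, not the butter; the butter belongs to the melting event.
(b) Entailed — the narrative places the drawing before the melting.
(c) Not entailed — 'was building' is progressive on an accomplishment; it does not entail the completed 'built'.
(d) Not entailed — the narrative places the draining before the melting, not after.
(e) Not entailed — the passage has Rosa melting the butter, not Dara.
(f) Entailed — 'Rosa drained the jar' is causative; it entails the inchoative 'the jar drained'.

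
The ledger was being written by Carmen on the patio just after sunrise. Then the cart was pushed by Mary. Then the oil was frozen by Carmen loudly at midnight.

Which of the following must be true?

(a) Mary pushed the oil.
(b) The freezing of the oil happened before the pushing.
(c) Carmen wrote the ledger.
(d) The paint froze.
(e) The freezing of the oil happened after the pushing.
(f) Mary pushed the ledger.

(e)

(a) Not entailed — Mary pushed the cart, not the oil; the oil belongs to the freezing event.
(b) Not entailed — the narrative places the pushing before the freezing, not after.
(c) Not entailed — 'was writing' is progressive on an accomplishment; it does not entail the completed 'wrote'.
(d) Not entailed — the oil is what froze, not the paint.
(e) Entailed — the narrative places the pushing before the freezing.
(f) Not entailed — Mary pushed the cart, not the ledger; the ledger belongs to the writing event.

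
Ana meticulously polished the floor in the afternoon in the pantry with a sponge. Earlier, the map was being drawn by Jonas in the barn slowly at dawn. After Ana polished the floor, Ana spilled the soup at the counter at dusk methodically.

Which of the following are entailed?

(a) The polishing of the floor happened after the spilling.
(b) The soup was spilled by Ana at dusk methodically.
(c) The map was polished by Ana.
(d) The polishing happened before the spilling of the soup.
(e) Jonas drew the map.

(b), (d)

(a) Not entailed — the narrative places the polishing before the spilling, not after.
(b) Entailed — dropping 'at the counter' leaves a sub-description the original still satisfies.
(c) Not entailed — Ana polished the floor, not the map; the map belongs to the drawing event.
(d) Entailed — the narrative places the polishing before the spilling.
(e) Not entailed — 'was drawing' is progressive on an accomplishment; it does not entail the completed 'drew'.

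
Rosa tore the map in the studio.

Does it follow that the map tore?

yes

'Rosa tore the map' is the causative; it entails the inchoative 'the map tore'.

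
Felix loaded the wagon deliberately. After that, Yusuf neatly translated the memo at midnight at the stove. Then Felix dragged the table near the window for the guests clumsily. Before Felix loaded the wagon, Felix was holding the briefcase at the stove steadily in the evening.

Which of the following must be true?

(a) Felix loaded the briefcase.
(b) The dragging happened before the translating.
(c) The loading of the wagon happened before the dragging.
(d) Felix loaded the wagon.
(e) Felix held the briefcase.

(a) Not entailed — Felix loaded the wagon, not the briefcase; the briefcase belongs to the holding event.
(b) Not entailed — the narrative places the translating before the dragging, not after.
(c) Entailed — the narrative places the loading before the dragging.
(d) Entailed — dropping 'deliberately' leaves a sub-description the original still satisfies.
(e) Entailed — 'hold' is an activity; 'was holding' entails that some holding happened, so 'held' holds.

(c), (d), (e)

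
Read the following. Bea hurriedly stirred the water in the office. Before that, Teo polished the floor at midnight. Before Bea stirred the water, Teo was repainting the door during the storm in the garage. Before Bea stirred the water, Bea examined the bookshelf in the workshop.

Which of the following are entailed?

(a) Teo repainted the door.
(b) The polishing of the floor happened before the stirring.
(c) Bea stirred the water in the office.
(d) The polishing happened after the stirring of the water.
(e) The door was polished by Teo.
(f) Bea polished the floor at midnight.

(b), (c)

(a) Not entailed — 'was repainting' is progressive on an accomplishment; it does not entail the completed 'repainted'.
(b) Entailed — the narrative places the polishing before the stirring.
(c) Entailed — dropping 'hurriedly' leaves a sub-description the original still satisfies.
(d) Not entailed — the narrative places the polishing before the stirring, not after.
(e) Not entailed — Teo polished the floor, not the door; the door belongs to the repainting event.
(f) Not entailed — the passage has Teo polishing the floor, not Bea.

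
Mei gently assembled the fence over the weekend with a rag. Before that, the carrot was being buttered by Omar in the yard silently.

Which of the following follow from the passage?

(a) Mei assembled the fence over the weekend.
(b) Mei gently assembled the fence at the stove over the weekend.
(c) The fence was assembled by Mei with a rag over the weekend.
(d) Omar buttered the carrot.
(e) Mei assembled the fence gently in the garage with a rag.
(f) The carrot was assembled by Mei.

(a), (c)

(a) Entailed — every conjunct here is already in the original assembling event.
(b) Not entailed — 'at the stove' adds information not in the original event.
(c) Entailed — every conjunct here is already in the original assembling event.
(d) Not entailed — 'was buttering' is progressive on an accomplishment; it does not entail the completed 'buttered'.
(e) Not entailed — 'in the garage' adds information not in the original event.
(f) Not entailed — Mei assembled the fence, not the carrot; the carrot belongs to the buttering event.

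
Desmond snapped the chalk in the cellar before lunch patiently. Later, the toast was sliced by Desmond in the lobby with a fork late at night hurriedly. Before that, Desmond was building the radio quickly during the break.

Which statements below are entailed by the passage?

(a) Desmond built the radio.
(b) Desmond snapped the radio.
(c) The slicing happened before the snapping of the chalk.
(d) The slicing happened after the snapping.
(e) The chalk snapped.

(a) Not entailed — 'was building' is progressive on an accomplishment; it does not entail the completed 'built'.
(b) Not entailed — Desmond snapped the chalk, not the radio; the radio belongs to the building event.
(c) Not entailed — the narrative places the snapping before the slicing, not after.
(d) Entailed — the narrative places the snapping before the slicing.
(e) Entailed — 'Desmond snapped the chalk' is causative; it entails the inchoative 'the chalk snapped'.

(d), (e)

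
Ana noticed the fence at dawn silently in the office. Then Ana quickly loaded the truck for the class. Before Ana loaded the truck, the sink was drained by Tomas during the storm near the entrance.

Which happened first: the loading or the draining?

The connectives place the draining before the loading.

the draining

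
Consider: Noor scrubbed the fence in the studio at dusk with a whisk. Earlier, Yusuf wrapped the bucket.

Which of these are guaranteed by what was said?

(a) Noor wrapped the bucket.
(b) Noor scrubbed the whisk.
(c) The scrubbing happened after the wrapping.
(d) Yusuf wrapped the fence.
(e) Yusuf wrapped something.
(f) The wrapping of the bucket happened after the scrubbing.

(a) Not entailed — the passage has Yusuf wrapping the bucket, not Noor.
(b) Not entailed — the whisk is the instrument, not what was scrubbed.
(c) Entailed — the narrative places the wrapping before the scrubbing.
(d) Not entailed — Yusuf wrapped the bucket, not the fence; the fence belongs to the scrubbing event.
(e) Entailed — this follows by dropping conjuncts from the wrapping event's description.
(f) Not entailed — the narrative places the wrapping before the scrubbing, not after.

(c), (e)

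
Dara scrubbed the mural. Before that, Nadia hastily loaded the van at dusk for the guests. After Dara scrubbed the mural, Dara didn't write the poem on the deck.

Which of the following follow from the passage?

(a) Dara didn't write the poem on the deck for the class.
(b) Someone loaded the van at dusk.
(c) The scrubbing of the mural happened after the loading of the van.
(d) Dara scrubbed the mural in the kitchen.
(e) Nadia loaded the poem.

(a), (b), (c)

(a) Entailed — under negation, adding a further restriction is entailed: if no such writing event occurred, none occurred for the class either.
(b) Entailed — this follows by dropping conjuncts from the loading event's description.
(c) Entailed — the narrative places the loading before the scrubbing.
(d) Not entailed — 'in the kitchen' adds information not in the original event.
(e) Not entailed — Nadia loaded the van, not the poem; the poem belongs to the writing event.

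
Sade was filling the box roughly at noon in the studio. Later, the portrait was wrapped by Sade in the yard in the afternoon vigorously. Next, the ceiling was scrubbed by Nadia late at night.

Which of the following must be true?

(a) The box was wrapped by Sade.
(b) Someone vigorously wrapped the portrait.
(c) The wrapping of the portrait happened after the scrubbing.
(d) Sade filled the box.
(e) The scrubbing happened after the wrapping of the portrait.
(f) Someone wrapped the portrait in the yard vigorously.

(b), (e), (f)

(a) Not entailed — Sade wrapped the portrait, not the box; the box belongs to the filling event.
(b) Entailed — the original entails any weakening of itself; this just drops 'in the yard', 'in the afternoon' and generalizes the agent.
(c) Not entailed — the narrative places the wrapping before the scrubbing, not after.
(d) Not entailed — 'was filling' is progressive on an accomplishment; it does not entail the completed 'filled'.
(e) Entailed — the narrative places the wrapping before the scrubbing.
(f) Entailed — this follows by dropping conjuncts from the wrapping event's description.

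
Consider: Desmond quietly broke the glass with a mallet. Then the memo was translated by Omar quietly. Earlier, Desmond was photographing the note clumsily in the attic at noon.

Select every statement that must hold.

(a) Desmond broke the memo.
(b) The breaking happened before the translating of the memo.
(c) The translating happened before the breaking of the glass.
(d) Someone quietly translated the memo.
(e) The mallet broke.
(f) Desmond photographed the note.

(b), (d)

(a) Not entailed — Desmond broke the glass, not the memo; the memo belongs to the translating event.
(b) Entailed — the narrative places the breaking before the translating.
(c) Not entailed — the narrative places the breaking before the translating, not after.
(d) Entailed — generalizing the agent leaves a sub-description the original still satisfies.
(e) Not entailed — the glass is what broke, not the mallet.
(f) Not entailed — 'was photographing' is progressive on an accomplishment; it does not entail the completed 'photographed'.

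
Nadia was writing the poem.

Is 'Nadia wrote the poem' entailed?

no

'was writing' is progressive; for an accomplishment like 'write the poem', it doesn't entail completion.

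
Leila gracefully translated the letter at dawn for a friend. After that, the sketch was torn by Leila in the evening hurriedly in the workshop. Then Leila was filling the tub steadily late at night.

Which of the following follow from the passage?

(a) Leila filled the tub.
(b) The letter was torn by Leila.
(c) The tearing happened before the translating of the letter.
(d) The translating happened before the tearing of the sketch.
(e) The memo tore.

(d)

(a) Not entailed — 'was filling' is progressive on an accomplishment; it does not entail the completed 'filled'.
(b) Not entailed — Leila tore the sketch, not the letter; the letter belongs to the translating event.
(c) Not entailed — the narrative places the translating before the tearing, not after.
(d) Entailed — the narrative places the translating before the tearing.
(e) Not entailed — the sketch is what tore, not the memo.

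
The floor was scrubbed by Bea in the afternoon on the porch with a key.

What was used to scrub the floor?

a key

'with a key' marks the instrument of the scrubbing event.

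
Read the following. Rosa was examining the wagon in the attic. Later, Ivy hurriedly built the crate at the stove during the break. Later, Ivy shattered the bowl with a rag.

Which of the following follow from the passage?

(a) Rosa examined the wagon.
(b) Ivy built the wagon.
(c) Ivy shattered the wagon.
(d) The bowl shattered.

(a) Entailed — 'examine' is an activity; 'was examining' entails that some examining happened, so 'examined' holds.
(b) Not entailed — Ivy built the crate, not the wagon; the wagon belongs to the examining event.
(c) Not entailed — Ivy shattered the bowl, not the wagon; the wagon belongs to the examining event.
(d) Entailed — 'Ivy shattered the bowl' is causative; it entails the inchoative 'the bowl shattered'.

(a), (d)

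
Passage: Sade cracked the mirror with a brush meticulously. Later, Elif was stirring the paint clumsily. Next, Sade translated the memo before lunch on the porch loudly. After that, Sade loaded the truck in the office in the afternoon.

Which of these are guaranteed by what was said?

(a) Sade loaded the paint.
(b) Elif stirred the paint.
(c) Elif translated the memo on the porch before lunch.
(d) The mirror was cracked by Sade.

(a) Not entailed — Sade loaded the truck, not the paint; the paint belongs to the stirring event.
(b) Entailed — 'stir' is an activity; 'was stirring' entails that some stirring happened, so 'stirred' holds.
(c) Not entailed — the passage has Sade translating the memo, not Elif.
(d) Entailed — dropping 'meticulously', 'with a brush' leaves a sub-description the original still satisfies.

(b), (d)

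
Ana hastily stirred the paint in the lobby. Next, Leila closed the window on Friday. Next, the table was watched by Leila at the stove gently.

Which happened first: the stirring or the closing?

The connectives place the stirring before the closing.

the stirring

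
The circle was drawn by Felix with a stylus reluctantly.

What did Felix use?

'with a stylus' marks the instrument of the drawing event.

a stylus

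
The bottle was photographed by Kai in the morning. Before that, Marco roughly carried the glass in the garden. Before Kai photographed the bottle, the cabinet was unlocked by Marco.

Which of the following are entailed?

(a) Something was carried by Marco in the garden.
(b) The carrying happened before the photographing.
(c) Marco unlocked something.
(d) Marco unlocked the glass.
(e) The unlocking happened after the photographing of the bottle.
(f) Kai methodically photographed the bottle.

(a) Entailed — every conjunct here is already in the original carrying event.
(b) Entailed — the narrative places the carrying before the photographing.
(c) Entailed — generalizing the patient leaves a sub-description the original still satisfies.
(d) Not entailed — Marco unlocked the cabinet, not the glass; the glass belongs to the carrying event.
(e) Not entailed — the narrative places the unlocking before the photographing, not after.
(f) Not entailed — 'methodically' adds information not in the original event.

(a), (b), (c)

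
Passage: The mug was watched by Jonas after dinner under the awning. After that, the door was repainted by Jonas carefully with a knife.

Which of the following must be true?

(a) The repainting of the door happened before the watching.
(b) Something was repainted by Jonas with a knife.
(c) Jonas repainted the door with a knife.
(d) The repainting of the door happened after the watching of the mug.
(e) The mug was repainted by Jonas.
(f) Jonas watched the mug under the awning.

(a) Not entailed — the narrative places the watching before the repainting, not after.
(b) Entailed — dropping 'carefully' and generalizing the patient leaves a sub-description the original still satisfies.
(c) Entailed — the original entails any weakening of itself; this just drops 'carefully'.
(d) Entailed — the narrative places the watching before the repainting.
(e) Not entailed — Jonas repainted the door, not the mug; the mug belongs to the watching event.
(f) Entailed — the original entails any weakening of itself; this just drops 'after dinner'.

(b), (c), (d), (f)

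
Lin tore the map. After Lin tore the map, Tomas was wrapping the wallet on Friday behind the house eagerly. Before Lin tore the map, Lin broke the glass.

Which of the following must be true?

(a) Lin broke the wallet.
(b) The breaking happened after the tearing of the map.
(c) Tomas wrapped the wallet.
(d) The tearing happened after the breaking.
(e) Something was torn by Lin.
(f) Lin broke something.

(d), (e), (f)

(a) Not entailed — Lin broke the glass, not the wallet; the wallet belongs to the wrapping event.
(b) Not entailed — the narrative places the breaking before the tearing, not after.
(c) Not entailed — 'was wrapping' is progressive on an accomplishment; it does not entail the completed 'wrapped'.
(d) Entailed — the narrative places the breaking before the tearing.
(e) Entailed — the original entails any weakening of itself; this just generalizes the patient.
(f) Entailed — generalizing the patient leaves a sub-description the original still satisfies.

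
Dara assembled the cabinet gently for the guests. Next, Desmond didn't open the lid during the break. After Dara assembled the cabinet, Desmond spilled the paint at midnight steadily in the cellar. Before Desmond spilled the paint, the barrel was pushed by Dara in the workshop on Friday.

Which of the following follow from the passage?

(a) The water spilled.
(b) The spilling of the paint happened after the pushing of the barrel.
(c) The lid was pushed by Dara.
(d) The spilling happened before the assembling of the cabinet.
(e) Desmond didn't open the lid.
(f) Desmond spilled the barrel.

(a) Not entailed — the paint is what spilled, not the water.
(b) Entailed — the narrative places the pushing before the spilling.
(c) Not entailed — Dara pushed the barrel, not the lid; the lid belongs to the opening event.
(d) Not entailed — the narrative places the assembling before the spilling, not after.
(e) Not entailed — dropping 'during the break' under negation is not valid — the original leaves open that Desmond opened the lid some other way.
(f) Not entailed — Desmond spilled the paint, not the barrel; the barrel belongs to the pushing event.

(b)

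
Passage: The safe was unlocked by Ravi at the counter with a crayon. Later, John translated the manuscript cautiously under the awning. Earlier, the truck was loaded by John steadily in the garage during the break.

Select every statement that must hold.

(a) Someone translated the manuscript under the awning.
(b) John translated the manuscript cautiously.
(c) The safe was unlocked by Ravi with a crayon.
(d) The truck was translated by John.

(a) Entailed — dropping 'cautiously' and generalizing the agent leaves a sub-description the original still satisfies.
(b) Entailed — dropping 'under the awning' leaves a sub-description the original still satisfies.
(c) Entailed — this follows by dropping conjuncts from the unlocking event's description.
(d) Not entailed — John translated the manuscript, not the truck; the truck belongs to the loading event.

(a), (b), (c)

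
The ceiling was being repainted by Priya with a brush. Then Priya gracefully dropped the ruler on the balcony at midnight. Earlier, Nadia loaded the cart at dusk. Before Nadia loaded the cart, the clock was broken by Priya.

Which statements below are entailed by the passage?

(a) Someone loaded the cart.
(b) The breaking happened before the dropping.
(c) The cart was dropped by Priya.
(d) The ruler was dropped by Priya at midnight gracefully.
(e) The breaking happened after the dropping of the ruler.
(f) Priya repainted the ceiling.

(a), (b), (d)

(a) Entailed — dropping 'at dusk' and generalizing the agent leaves a sub-description the original still satisfies.
(b) Entailed — the narrative places the breaking before the dropping.
(c) Not entailed — Priya dropped the ruler, not the cart; the cart belongs to the loading event.
(d) Entailed — this follows by dropping conjuncts from the dropping event's description.
(e) Not entailed — the narrative places the breaking before the dropping, not after.
(f) Not entailed — 'was repainting' is progressive on an accomplishment; it does not entail the completed 'repainted'.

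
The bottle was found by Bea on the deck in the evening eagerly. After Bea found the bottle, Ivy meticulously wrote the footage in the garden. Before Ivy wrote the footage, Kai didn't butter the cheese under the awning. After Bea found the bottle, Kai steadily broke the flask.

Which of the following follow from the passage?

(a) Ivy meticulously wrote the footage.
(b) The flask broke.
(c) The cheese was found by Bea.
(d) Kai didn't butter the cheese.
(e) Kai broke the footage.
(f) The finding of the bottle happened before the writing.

(a), (b), (f)

(a) Entailed — this follows by dropping conjuncts from the writing event's description.
(b) Entailed — 'Kai broke the flask' is causative; it entails the inchoative 'the flask broke'.
(c) Not entailed — Bea found the bottle, not the cheese; the cheese belongs to the buttering event.
(d) Not entailed — dropping 'under the awning' under negation is not valid — the original leaves open that Kai buttered the cheese some other way.
(e) Not entailed — Kai broke the flask, not the footage; the footage belongs to the writing event.
(f) Entailed — the narrative places the finding before the writing.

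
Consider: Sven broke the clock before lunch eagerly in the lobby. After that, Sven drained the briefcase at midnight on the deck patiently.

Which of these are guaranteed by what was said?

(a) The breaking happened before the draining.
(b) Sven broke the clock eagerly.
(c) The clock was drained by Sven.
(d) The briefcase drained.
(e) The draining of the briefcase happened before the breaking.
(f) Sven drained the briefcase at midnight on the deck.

(a) Entailed — the narrative places the breaking before the draining.
(b) Entailed — the original entails any weakening of itself; this just drops 'before lunch', 'in the lobby'.
(c) Not entailed — Sven drained the briefcase, not the clock; the clock belongs to the breaking event.
(d) Entailed — 'Sven drained the briefcase' is causative; it entails the inchoative 'the briefcase drained'.
(e) Not entailed — the narrative places the breaking before the draining, not after.
(f) Entailed — dropping 'patiently' leaves a sub-description the original still satisfies.

(a), (b), (d), (f)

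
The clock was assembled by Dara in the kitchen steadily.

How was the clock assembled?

steadily

'steadily' marks the manner of the assembling event.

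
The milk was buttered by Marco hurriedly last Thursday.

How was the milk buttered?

hurriedly

'hurriedly' marks the manner of the buttering event.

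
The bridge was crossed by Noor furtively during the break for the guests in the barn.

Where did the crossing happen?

in the barn

'in the barn' marks the location of the crossing event.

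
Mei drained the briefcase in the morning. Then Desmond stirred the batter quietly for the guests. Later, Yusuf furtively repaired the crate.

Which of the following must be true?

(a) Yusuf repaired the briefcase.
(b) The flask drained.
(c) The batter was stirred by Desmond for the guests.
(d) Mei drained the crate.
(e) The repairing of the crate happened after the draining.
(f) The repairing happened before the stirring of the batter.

(a) Not entailed — Yusuf repaired the crate, not the briefcase; the briefcase belongs to the draining event.
(b) Not entailed — the briefcase is what drained, not the flask.
(c) Entailed — the original entails any weakening of itself; this just drops 'quietly'.
(d) Not entailed — Mei drained the briefcase, not the crate; the crate belongs to the repairing event.
(e) Entailed — the narrative places the draining before the repairing.
(f) Not entailed — the narrative places the stirring before the repairing, not after.

(c), (e)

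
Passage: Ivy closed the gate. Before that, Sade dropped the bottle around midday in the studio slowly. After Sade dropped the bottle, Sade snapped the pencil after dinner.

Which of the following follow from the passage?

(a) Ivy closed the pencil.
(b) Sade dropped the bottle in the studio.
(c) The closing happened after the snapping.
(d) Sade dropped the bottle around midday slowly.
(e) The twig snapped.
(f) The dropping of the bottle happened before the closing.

(b), (d), (f)

(a) Not entailed — Ivy closed the gate, not the pencil; the pencil belongs to the snapping event.
(b) Entailed — the original entails any weakening of itself; this just drops 'slowly', 'around midday'.
(c) Not entailed — the narrative doesn't order the snapping relative to the closing.
(d) Entailed — every conjunct here is already in the original dropping event.
(e) Not entailed — the pencil is what snapped, not the twig.
(f) Entailed — the narrative places the dropping before the closing.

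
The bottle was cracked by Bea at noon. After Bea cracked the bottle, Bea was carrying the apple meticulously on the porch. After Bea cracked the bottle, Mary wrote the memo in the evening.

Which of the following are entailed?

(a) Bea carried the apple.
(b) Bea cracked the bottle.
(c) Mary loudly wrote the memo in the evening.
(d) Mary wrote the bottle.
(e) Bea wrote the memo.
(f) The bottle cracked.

(a), (b), (f)

(a) Entailed — 'carry' is an activity; 'was carrying' entails that some carrying happened, so 'carried' holds.
(b) Entailed — the original entails any weakening of itself; this just drops 'at noon'.
(c) Not entailed — 'loudly' adds information not in the original event.
(d) Not entailed — Mary wrote the memo, not the bottle; the bottle belongs to the cracking event.
(e) Not entailed — the passage has Mary writing the memo, not Bea.
(f) Entailed — 'Bea cracked the bottle' is causative; it entails the inchoative 'the bottle cracked'.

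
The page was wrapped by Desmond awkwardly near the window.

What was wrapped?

the page

'the page' marks the patient of the wrapping event.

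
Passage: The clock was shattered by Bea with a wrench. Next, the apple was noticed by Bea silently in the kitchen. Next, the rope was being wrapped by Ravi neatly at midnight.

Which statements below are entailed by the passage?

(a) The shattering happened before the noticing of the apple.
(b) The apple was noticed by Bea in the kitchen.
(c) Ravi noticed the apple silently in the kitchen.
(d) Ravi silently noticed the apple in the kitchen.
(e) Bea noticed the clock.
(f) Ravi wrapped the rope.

(a), (b)

(a) Entailed — the narrative places the shattering before the noticing.
(b) Entailed — the original entails any weakening of itself; this just drops 'silently'.
(c) Not entailed — the passage has Bea noticing the apple, not Ravi.
(d) Not entailed — the passage has Bea noticing the apple, not Ravi.
(e) Not entailed — Bea noticed the apple, not the clock; the clock belongs to the shattering event.
(f) Not entailed — 'was wrapping' is progressive on an accomplishment; it does not entail the completed 'wrapped'.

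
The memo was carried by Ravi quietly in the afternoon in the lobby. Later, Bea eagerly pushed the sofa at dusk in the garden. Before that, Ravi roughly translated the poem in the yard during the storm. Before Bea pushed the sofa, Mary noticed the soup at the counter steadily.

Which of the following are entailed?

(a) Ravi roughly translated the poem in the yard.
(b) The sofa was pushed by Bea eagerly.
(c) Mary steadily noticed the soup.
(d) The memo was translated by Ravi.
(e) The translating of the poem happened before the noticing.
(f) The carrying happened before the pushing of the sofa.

(a), (b), (c), (f)

(a) Entailed — this follows by dropping conjuncts from the translating event's description.
(b) Entailed — dropping 'in the garden', 'at dusk' leaves a sub-description the original still satisfies.
(c) Entailed — every conjunct here is already in the original noticing event.
(d) Not entailed — Ravi translated the poem, not the memo; the memo belongs to the carrying event.
(e) Not entailed — the narrative doesn't order the translating relative to the noticing.
(f) Entailed — the narrative places the carrying before the pushing.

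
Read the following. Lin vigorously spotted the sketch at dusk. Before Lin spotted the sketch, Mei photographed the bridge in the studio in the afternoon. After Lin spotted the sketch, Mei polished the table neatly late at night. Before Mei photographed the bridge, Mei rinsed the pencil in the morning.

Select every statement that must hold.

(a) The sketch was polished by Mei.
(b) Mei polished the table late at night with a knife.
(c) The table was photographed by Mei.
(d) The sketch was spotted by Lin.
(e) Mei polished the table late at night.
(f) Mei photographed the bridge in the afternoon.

(a) Not entailed — Mei polished the table, not the sketch; the sketch belongs to the spotting event.
(b) Not entailed — 'with a knife' adds information not in the original event.
(c) Not entailed — Mei photographed the bridge, not the table; the table belongs to the polishing event.
(d) Entailed — this follows by dropping conjuncts from the spotting event's description.
(e) Entailed — every conjunct here is already in the original polishing event.
(f) Entailed — the original entails any weakening of itself; this just drops 'in the studio'.

(d), (e), (f)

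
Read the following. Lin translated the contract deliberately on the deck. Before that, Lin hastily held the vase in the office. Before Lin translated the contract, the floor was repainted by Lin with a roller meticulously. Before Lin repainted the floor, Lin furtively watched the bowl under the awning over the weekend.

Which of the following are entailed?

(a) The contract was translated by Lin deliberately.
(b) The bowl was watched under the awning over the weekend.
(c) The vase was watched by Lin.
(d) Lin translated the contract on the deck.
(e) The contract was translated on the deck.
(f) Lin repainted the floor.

(a), (b), (d), (e), (f)

(a) Entailed — the original entails any weakening of itself; this just drops 'on the deck'.
(b) Entailed — every conjunct here is already in the original watching event.
(c) Not entailed — Lin watched the bowl, not the vase; the vase belongs to the holding event.
(d) Entailed — the original entails any weakening of itself; this just drops 'deliberately'.
(e) Entailed — every conjunct here is already in the original translating event.
(f) Entailed — dropping 'with a roller', 'meticulously' leaves a sub-description the original still satisfies.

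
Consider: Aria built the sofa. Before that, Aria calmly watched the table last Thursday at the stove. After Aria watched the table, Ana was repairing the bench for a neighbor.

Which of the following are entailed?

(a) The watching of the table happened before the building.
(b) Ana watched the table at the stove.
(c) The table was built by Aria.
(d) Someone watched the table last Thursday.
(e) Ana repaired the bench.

(a) Entailed — the narrative places the watching before the building.
(b) Not entailed — the passage has Aria watching the table, not Ana.
(c) Not entailed — Aria built the sofa, not the table; the table belongs to the watching event.
(d) Entailed — dropping 'at the stove', 'calmly' and generalizing the agent leaves a sub-description the original still satisfies.
(e) Not entailed — 'was repairing' is progressive on an accomplishment; it does not entail the completed 'repaired'.

(a), (d)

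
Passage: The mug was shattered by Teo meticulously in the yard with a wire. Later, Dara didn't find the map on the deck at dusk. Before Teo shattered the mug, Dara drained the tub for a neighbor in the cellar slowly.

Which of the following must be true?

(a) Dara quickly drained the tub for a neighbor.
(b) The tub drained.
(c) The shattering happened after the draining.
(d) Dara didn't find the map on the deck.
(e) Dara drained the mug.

(b), (c)

(a) Not entailed — 'quickly' adds a manner not in (and inconsistent with) the original.
(b) Entailed — 'Dara drained the tub' is causative; it entails the inchoative 'the tub drained'.
(c) Entailed — the narrative places the draining before the shattering.
(d) Not entailed — dropping 'at dusk' under negation is not valid — the original leaves open that Dara found the map some other way.
(e) Not entailed — Dara drained the tub, not the mug; the mug belongs to the shattering event.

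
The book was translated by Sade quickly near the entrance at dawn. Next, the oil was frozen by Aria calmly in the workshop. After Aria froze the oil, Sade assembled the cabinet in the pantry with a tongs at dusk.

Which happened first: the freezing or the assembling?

The connectives place the freezing before the assembling.

the freezing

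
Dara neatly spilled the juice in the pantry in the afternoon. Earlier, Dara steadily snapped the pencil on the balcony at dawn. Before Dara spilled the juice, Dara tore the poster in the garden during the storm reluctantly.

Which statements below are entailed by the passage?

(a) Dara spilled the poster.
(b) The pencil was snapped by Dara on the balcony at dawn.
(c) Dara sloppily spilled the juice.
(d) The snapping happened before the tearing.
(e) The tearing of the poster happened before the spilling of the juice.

(b), (e)

(a) Not entailed — Dara spilled the juice, not the poster; the poster belongs to the tearing event.
(b) Entailed — this follows by dropping conjuncts from the snapping event's description.
(c) Not entailed — 'sloppily' adds a manner not in (and inconsistent with) the original.
(d) Not entailed — the narrative doesn't order the snapping relative to the tearing.
(e) Entailed — the narrative places the tearing before the spilling.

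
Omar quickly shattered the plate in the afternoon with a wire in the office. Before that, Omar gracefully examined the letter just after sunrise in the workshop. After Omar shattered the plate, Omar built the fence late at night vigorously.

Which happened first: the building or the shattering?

the shattering

The connectives place the shattering before the building.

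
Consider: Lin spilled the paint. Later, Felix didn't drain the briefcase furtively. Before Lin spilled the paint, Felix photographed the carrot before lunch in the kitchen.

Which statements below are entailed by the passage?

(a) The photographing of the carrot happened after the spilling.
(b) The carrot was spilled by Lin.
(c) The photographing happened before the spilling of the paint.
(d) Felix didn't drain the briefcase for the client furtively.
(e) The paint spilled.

(a) Not entailed — the narrative places the photographing before the spilling, not after.
(b) Not entailed — Lin spilled the paint, not the carrot; the carrot belongs to the photographing event.
(c) Entailed — the narrative places the photographing before the spilling.
(d) Entailed — under negation, adding a further restriction is entailed: if no such draining event occurred, none occurred for the client either.
(e) Entailed — 'Lin spilled the paint' is causative; it entails the inchoative 'the paint spilled'.

(c), (d), (e)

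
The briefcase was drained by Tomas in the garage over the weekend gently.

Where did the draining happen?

in the garage

'in the garage' marks the location of the draining event.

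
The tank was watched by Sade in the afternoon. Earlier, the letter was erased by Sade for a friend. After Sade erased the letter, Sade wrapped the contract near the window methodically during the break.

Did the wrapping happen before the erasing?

no

The narrative orders the erasing before the wrapping.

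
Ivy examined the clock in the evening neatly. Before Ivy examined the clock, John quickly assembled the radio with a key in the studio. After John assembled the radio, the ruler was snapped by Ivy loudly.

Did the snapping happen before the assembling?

The narrative orders the assembling before the snapping.

no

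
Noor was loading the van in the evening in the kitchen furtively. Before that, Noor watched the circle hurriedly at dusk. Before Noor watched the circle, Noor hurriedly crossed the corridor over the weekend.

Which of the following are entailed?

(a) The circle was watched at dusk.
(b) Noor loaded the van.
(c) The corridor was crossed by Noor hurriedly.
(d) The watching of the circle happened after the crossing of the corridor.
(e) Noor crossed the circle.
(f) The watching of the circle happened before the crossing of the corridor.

(a) Entailed — the original entails any weakening of itself; this just drops 'hurriedly' and generalizes the agent.
(b) Not entailed — 'was loading' is progressive on an accomplishment; it does not entail the completed 'loaded'.
(c) Entailed — the original entails any weakening of itself; this just drops 'over the weekend'.
(d) Entailed — the narrative places the crossing before the watching.
(e) Not entailed — Noor crossed the corridor, not the circle; the circle belongs to the watching event.
(f) Not entailed — the narrative places the crossing before the watching, not after.

(a), (c), (d)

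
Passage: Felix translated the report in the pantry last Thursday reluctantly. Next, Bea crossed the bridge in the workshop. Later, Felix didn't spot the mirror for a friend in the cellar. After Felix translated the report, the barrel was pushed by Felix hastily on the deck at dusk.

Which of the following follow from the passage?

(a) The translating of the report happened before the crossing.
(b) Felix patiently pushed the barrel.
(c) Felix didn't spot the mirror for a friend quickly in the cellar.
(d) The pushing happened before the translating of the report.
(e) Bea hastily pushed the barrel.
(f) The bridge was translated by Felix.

(a) Entailed — the narrative places the translating before the crossing.
(b) Not entailed — 'patiently' adds a manner not in (and inconsistent with) the original.
(c) Entailed — under negation, adding a further restriction is entailed: if no such spotting event occurred, none occurred quickly either.
(d) Not entailed — the narrative places the translating before the pushing, not after.
(e) Not entailed — the passage has Felix pushing the barrel, not Bea.
(f) Not entailed — Felix translated the report, not the bridge; the bridge belongs to the crossing event.

(a), (c)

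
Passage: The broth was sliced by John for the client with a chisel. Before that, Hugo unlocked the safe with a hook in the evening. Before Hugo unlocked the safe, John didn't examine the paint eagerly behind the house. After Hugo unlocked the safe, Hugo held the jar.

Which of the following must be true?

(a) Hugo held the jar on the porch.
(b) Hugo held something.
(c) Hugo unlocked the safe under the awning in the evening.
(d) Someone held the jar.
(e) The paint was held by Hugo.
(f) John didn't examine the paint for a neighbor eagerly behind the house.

(a) Not entailed — 'on the porch' adds information not in the original event.
(b) Entailed — the original entails any weakening of itself; this just generalizes the patient.
(c) Not entailed — 'under the awning' adds information not in the original event.
(d) Entailed — this follows by dropping conjuncts from the holding event's description.
(e) Not entailed — Hugo held the jar, not the paint; the paint belongs to the examining event.
(f) Entailed — under negation, adding a further restriction is entailed: if no such examining event occurred, none occurred for a neighbor either.

(b), (d), (f)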